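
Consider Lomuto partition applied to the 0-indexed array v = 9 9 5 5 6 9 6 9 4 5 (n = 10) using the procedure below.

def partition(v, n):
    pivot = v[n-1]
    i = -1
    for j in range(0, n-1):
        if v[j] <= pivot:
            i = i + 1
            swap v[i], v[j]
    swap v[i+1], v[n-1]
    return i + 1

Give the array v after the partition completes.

5 5 4 5 6 9 6 9 9 9

pivot = v[9] = 5; i = -1
j=0: v[0]=9 > 5 → no swap
j=1: v[1]=9 > 5 → no swap
j=2: v[2]=5 ≤ 5 → i=0, swap v[0],v[2] → 5 9 9 5 6 9 6 9 4 5
j=3: v[3]=5 ≤ 5 → i=1, swap v[1],v[3] → 5 5 9 9 6 9 6 9 4 5
j=4: v[4]=6 > 5 → no swap
j=5: v[5]=9 > 5 → no swap
j=6: v[6]=6 > 5 → no swap
j=7: v[7]=9 > 5 → no swap
j=8: v[8]=4 ≤ 5 → i=2, swap v[2],v[8] → 5 5 4 9 6 9 6 9 9 5
final swap v[3],v[9] → 5 5 4 5 6 9 6 9 9 9; return 3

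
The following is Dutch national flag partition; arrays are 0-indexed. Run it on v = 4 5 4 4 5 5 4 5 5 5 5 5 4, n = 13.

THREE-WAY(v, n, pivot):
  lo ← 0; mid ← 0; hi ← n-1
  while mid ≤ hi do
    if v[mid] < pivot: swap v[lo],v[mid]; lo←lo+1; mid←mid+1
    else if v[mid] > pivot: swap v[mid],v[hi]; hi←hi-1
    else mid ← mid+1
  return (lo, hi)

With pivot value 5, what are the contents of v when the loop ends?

pivot = 5; lo=0, mid=0, hi=12
v[mid]=4<5: swap v[0],v[0]; lo=1,mid=1 → 4 5 4 4 5 5 4 5 5 5 5 5 4
v[mid]=5=5: mid=2
v[mid]=4<5: swap v[1],v[2]; lo=2,mid=3 → 4 4 5 4 5 5 4 5 5 5 5 5 4
v[mid]=4<5: swap v[2],v[3]; lo=3,mid=4 → 4 4 4 5 5 5 4 5 5 5 5 5 4
v[mid]=5=5: mid=5
v[mid]=5=5: mid=6
v[mid]=4<5: swap v[3],v[6]; lo=4,mid=7 → 4 4 4 4 5 5 5 5 5 5 5 5 4
v[mid]=5=5: mid=8
v[mid]=5=5: mid=9
v[mid]=5=5: mid=10
v[mid]=5=5: mid=11
v[mid]=5=5: mid=12
v[mid]=4<5: swap v[4],v[12]; lo=5,mid=13 → 4 4 4 4 4 5 5 5 5 5 5 5 5
end: lo=5, hi=12; v = 4 4 4 4 4 5 5 5 5 5 5 5 5

4 4 4 4 4 5 5 5 5 5 5 5 5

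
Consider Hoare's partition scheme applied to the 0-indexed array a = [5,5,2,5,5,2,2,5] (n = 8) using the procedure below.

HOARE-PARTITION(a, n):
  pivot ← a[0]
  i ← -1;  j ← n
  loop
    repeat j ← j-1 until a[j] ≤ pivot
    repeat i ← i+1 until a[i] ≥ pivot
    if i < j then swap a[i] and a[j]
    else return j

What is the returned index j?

4

pivot = a[0] = 5; i = -1, j = 8
j→7 (a[7]=5≤5), i→0 (a[0]=5≥5); i<j, swap → [5,5,2,5,5,2,2,5]
j→6 (a[6]=2≤5), i→1 (a[1]=5≥5); i<j, swap → [5,2,2,5,5,2,5,5]
j→5 (a[5]=2≤5), i→3 (a[3]=5≥5); i<j, swap → [5,2,2,2,5,5,5,5]
j→4, i→4; i≥j, return j=4. a = [5,2,2,2,5,5,5,5]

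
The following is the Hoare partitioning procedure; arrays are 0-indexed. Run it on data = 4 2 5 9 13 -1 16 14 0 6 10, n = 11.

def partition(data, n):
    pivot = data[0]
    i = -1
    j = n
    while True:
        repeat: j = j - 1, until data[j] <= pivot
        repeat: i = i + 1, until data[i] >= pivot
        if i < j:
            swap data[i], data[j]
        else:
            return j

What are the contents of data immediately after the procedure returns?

pivot=4
j stops at 8 (0), i stops at 0 (4); swap ⇒ 0 2 5 9 13 -1 16 14 4 6 10
j stops at 5 (-1), i stops at 2 (5); swap ⇒ 0 2 -1 9 13 5 16 14 4 6 10
j stops at 2, i stops at 3; i≥j ⇒ return 2. data=0 2 -1 9 13 5 16 14 4 6 10

0 2 -1 9 13 5 16 14 4 6 10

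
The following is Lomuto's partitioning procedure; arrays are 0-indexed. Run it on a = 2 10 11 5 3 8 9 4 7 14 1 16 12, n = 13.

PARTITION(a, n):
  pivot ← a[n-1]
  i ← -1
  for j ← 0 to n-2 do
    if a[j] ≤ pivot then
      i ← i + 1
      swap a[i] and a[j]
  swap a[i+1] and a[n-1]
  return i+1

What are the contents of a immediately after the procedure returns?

pivot = a[12] = 12; i = -1
j=0: a[0]=2 ≤ 12 → i=0, swap a[0],a[0] (no change) → 2 10 11 5 3 8 9 4 7 14 1 16 12
j=1: a[1]=10 ≤ 12 → i=1, swap a[1],a[1] (no change) → 2 10 11 5 3 8 9 4 7 14 1 16 12
j=2: a[2]=11 ≤ 12 → i=2, swap a[2],a[2] (no change) → 2 10 11 5 3 8 9 4 7 14 1 16 12
j=3: a[3]=5 ≤ 12 → i=3, swap a[3],a[3] (no change) → 2 10 11 5 3 8 9 4 7 14 1 16 12
j=4: a[4]=3 ≤ 12 → i=4, swap a[4],a[4] (no change) → 2 10 11 5 3 8 9 4 7 14 1 16 12
j=5: a[5]=8 ≤ 12 → i=5, swap a[5],a[5] (no change) → 2 10 11 5 3 8 9 4 7 14 1 16 12
j=6: a[6]=9 ≤ 12 → i=6, swap a[6],a[6] (no change) → 2 10 11 5 3 8 9 4 7 14 1 16 12
j=7: a[7]=4 ≤ 12 → i=7, swap a[7],a[7] (no change) → 2 10 11 5 3 8 9 4 7 14 1 16 12
j=8: a[8]=7 ≤ 12 → i=8, swap a[8],a[8] (no change) → 2 10 11 5 3 8 9 4 7 14 1 16 12
j=9: a[9]=14 > 12 → no swap
j=10: a[10]=1 ≤ 12 → i=9, swap a[9],a[10] → 2 10 11 5 3 8 9 4 7 1 14 16 12
j=11: a[11]=16 > 12 → no swap
final swap a[10],a[12] → 2 10 11 5 3 8 9 4 7 1 12 16 14; return 10

2 10 11 5 3 8 9 4 7 1 12 16 14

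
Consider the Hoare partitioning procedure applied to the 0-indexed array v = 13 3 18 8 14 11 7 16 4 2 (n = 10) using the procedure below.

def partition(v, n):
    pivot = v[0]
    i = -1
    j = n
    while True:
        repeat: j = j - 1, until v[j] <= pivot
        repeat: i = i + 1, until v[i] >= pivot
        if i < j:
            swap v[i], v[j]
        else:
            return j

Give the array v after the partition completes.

pivot=13
j stops at 9 (2), i stops at 0 (13); swap ⇒ 2 3 18 8 14 11 7 16 4 13
j stops at 8 (4), i stops at 2 (18); swap ⇒ 2 3 4 8 14 11 7 16 18 13
j stops at 6 (7), i stops at 4 (14); swap ⇒ 2 3 4 8 7 11 14 16 18 13
j stops at 5, i stops at 6; i≥j ⇒ return 5. v=2 3 4 8 7 11 14 16 18 13

2 3 4 8 7 11 14 16 18 13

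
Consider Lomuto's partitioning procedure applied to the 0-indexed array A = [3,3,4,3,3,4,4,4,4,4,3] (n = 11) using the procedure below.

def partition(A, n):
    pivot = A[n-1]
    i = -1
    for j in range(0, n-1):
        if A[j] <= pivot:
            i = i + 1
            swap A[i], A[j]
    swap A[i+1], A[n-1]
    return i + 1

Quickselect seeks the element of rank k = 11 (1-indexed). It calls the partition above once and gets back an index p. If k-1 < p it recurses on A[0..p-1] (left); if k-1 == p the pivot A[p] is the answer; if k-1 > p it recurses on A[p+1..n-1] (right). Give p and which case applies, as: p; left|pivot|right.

pivot = A[10] = 3; i = -1
j=0: A[0]=3 ≤ 3 → i=0, swap A[0],A[0] (no change) → [3,3,4,3,3,4,4,4,4,4,3]
j=1: A[1]=3 ≤ 3 → i=1, swap A[1],A[1] (no change) → [3,3,4,3,3,4,4,4,4,4,3]
j=2: A[2]=4 > 3 → no swap
j=3: A[3]=3 ≤ 3 → i=2, swap A[2],A[3] → [3,3,3,4,3,4,4,4,4,4,3]
j=4: A[4]=3 ≤ 3 → i=3, swap A[3],A[4] → [3,3,3,3,4,4,4,4,4,4,3]
j=5: A[5]=4 > 3 → no swap
j=6: A[6]=4 > 3 → no swap
j=7: A[7]=4 > 3 → no swap
j=8: A[8]=4 > 3 → no swap
j=9: A[9]=4 > 3 → no swap
final swap A[4],A[10] → [3,3,3,3,3,4,4,4,4,4,4]; return 4
p = 4; k-1 = 10 > 4 ⇒ right

4; right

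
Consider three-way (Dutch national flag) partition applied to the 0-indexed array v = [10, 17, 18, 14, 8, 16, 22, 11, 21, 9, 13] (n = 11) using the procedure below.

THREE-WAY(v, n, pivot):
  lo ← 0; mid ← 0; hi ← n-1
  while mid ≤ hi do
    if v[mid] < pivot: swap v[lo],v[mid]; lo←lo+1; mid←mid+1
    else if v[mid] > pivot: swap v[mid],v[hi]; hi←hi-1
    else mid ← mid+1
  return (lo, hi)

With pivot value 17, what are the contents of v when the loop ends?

lo=0 mid=0 hi=10
10<17: swap(0,0), lo=1 mid=1 ⇒ [10, 17, 18, 14, 8, 16, 22, 11, 21, 9, 13]
17=17: mid=2
18>17: swap(2,10), hi=9 ⇒ [10, 17, 13, 14, 8, 16, 22, 11, 21, 9, 18]
13<17: swap(1,2), lo=2 mid=3 ⇒ [10, 13, 17, 14, 8, 16, 22, 11, 21, 9, 18]
14<17: swap(2,3), lo=3 mid=4 ⇒ [10, 13, 14, 17, 8, 16, 22, 11, 21, 9, 18]
8<17: swap(3,4), lo=4 mid=5 ⇒ [10, 13, 14, 8, 17, 16, 22, 11, 21, 9, 18]
16<17: swap(4,5), lo=5 mid=6 ⇒ [10, 13, 14, 8, 16, 17, 22, 11, 21, 9, 18]
22>17: swap(6,9), hi=8 ⇒ [10, 13, 14, 8, 16, 17, 9, 11, 21, 22, 18]
9<17: swap(5,6), lo=6 mid=7 ⇒ [10, 13, 14, 8, 16, 9, 17, 11, 21, 22, 18]
11<17: swap(6,7), lo=7 mid=8 ⇒ [10, 13, 14, 8, 16, 9, 11, 17, 21, 22, 18]
21>17: swap(8,8), hi=7 ⇒ [10, 13, 14, 8, 16, 9, 11, 17, 21, 22, 18]
done. lo=7 hi=7; v=[10, 13, 14, 8, 16, 9, 11, 17, 21, 22, 18]

[10, 13, 14, 8, 16, 9, 11, 17, 21, 22, 18]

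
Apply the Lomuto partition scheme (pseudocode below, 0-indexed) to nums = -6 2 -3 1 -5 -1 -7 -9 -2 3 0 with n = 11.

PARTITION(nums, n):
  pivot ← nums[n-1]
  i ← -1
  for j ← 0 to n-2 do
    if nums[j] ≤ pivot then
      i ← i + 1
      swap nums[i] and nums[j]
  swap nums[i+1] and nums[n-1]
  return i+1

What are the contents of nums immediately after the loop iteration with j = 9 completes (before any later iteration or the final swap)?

-6 -3 -5 -1 -7 -9 -2 1 2 3 0

pivot=0, i=-1
j=0: -6≤0, i=0, swap(0,0) ⇒ -6 2 -3 1 -5 -1 -7 -9 -2 3 0
j=1: 2>0, skip
j=2: -3≤0, i=1, swap(1,2) ⇒ -6 -3 2 1 -5 -1 -7 -9 -2 3 0
j=3: 1>0, skip
j=4: -5≤0, i=2, swap(2,4) ⇒ -6 -3 -5 1 2 -1 -7 -9 -2 3 0
j=5: -1≤0, i=3, swap(3,5) ⇒ -6 -3 -5 -1 2 1 -7 -9 -2 3 0
j=6: -7≤0, i=4, swap(4,6) ⇒ -6 -3 -5 -1 -7 1 2 -9 -2 3 0
j=7: -9≤0, i=5, swap(5,7) ⇒ -6 -3 -5 -1 -7 -9 2 1 -2 3 0
j=8: -2≤0, i=6, swap(6,8) ⇒ -6 -3 -5 -1 -7 -9 -2 1 2 3 0
j=9: 3>0, skip
(after j=9) nums = -6 -3 -5 -1 -7 -9 -2 1 2 3 0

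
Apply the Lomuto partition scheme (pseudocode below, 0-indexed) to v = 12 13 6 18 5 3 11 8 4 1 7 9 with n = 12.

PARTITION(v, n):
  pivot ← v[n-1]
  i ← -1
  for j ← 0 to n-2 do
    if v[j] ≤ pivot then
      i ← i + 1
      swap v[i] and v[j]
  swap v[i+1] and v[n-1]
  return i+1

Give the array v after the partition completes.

pivot=9, i=-1
j=0: 12>9, skip
j=1: 13>9, skip
j=2: 6≤9, i=0, swap(0,2) ⇒ 6 13 12 18 5 3 11 8 4 1 7 9
j=3: 18>9, skip
j=4: 5≤9, i=1, swap(1,4) ⇒ 6 5 12 18 13 3 11 8 4 1 7 9
j=5: 3≤9, i=2, swap(2,5) ⇒ 6 5 3 18 13 12 11 8 4 1 7 9
j=6: 11>9, skip
j=7: 8≤9, i=3, swap(3,7) ⇒ 6 5 3 8 13 12 11 18 4 1 7 9
j=8: 4≤9, i=4, swap(4,8) ⇒ 6 5 3 8 4 12 11 18 13 1 7 9
j=9: 1≤9, i=5, swap(5,9) ⇒ 6 5 3 8 4 1 11 18 13 12 7 9
j=10: 7≤9, i=6, swap(6,10) ⇒ 6 5 3 8 4 1 7 18 13 12 11 9
swap(7,11) ⇒ 6 5 3 8 4 1 7 9 13 12 11 18; return 7

6 5 3 8 4 1 7 9 13 12 11 18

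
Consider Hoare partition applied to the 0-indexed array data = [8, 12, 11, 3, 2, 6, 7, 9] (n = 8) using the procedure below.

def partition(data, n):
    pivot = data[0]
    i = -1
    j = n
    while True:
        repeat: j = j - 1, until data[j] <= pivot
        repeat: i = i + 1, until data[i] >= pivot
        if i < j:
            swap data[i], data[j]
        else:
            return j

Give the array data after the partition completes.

[7, 6, 2, 3, 11, 12, 8, 9]

pivot=8
j stops at 6 (7), i stops at 0 (8); swap ⇒ [7, 12, 11, 3, 2, 6, 8, 9]
j stops at 5 (6), i stops at 1 (12); swap ⇒ [7, 6, 11, 3, 2, 12, 8, 9]
j stops at 4 (2), i stops at 2 (11); swap ⇒ [7, 6, 2, 3, 11, 12, 8, 9]
j stops at 3, i stops at 4; i≥j ⇒ return 3. data=[7, 6, 2, 3, 11, 12, 8, 9]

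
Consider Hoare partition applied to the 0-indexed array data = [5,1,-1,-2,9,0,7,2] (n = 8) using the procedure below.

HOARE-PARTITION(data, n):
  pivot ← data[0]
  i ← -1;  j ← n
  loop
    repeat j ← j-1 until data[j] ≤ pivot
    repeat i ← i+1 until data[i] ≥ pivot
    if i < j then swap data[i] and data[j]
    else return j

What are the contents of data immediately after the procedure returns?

[2,1,-1,-2,0,9,7,5]

pivot = data[0] = 5; i = -1, j = 8
j→7 (data[7]=2≤5), i→0 (data[0]=5≥5); i<j, swap → [2,1,-1,-2,9,0,7,5]
j→5 (data[5]=0≤5), i→4 (data[4]=9≥5); i<j, swap → [2,1,-1,-2,0,9,7,5]
j→4, i→5; i≥j, return j=4. data = [2,1,-1,-2,0,9,7,5]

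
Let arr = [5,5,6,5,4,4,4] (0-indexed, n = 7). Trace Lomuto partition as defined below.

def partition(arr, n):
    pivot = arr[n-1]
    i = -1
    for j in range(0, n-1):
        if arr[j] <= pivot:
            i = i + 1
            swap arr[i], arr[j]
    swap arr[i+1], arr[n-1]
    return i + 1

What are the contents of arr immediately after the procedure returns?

pivot = arr[6] = 4; i = -1
j=0: arr[0]=5 > 4 → no swap
j=1: arr[1]=5 > 4 → no swap
j=2: arr[2]=6 > 4 → no swap
j=3: arr[3]=5 > 4 → no swap
j=4: arr[4]=4 ≤ 4 → i=0, swap arr[0],arr[4] → [4,5,6,5,5,4,4]
j=5: arr[5]=4 ≤ 4 → i=1, swap arr[1],arr[5] → [4,4,6,5,5,5,4]
final swap arr[2],arr[6] → [4,4,4,5,5,5,6]; return 2

[4,4,4,5,5,5,6]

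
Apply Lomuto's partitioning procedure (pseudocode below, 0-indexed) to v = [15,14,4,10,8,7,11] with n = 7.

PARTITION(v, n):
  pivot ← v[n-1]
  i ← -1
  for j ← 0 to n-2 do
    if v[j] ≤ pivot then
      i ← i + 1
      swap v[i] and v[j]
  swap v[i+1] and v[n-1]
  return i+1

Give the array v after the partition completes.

pivot=11, i=-1
j=0: 15>11, skip
j=1: 14>11, skip
j=2: 4≤11, i=0, swap(0,2) ⇒ [4,14,15,10,8,7,11]
j=3: 10≤11, i=1, swap(1,3) ⇒ [4,10,15,14,8,7,11]
j=4: 8≤11, i=2, swap(2,4) ⇒ [4,10,8,14,15,7,11]
j=5: 7≤11, i=3, swap(3,5) ⇒ [4,10,8,7,15,14,11]
swap(4,6) ⇒ [4,10,8,7,11,14,15]; return 4

[4,10,8,7,11,14,15]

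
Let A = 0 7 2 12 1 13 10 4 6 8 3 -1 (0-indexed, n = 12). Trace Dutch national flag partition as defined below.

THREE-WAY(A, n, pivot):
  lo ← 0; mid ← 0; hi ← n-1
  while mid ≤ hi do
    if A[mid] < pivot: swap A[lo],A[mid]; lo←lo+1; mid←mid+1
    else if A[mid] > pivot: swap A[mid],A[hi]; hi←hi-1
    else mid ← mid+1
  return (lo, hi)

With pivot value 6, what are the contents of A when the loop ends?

0 -1 2 3 1 4 6 10 8 13 12 7

pivot = 6; lo=0, mid=0, hi=11
A[mid]=0<6: swap A[0],A[0]; lo=1,mid=1 → 0 7 2 12 1 13 10 4 6 8 3 -1
A[mid]=7>6: swap A[1],A[11]; hi=10 → 0 -1 2 12 1 13 10 4 6 8 3 7
A[mid]=-1<6: swap A[1],A[1]; lo=2,mid=2 → 0 -1 2 12 1 13 10 4 6 8 3 7
A[mid]=2<6: swap A[2],A[2]; lo=3,mid=3 → 0 -1 2 12 1 13 10 4 6 8 3 7
A[mid]=12>6: swap A[3],A[10]; hi=9 → 0 -1 2 3 1 13 10 4 6 8 12 7
A[mid]=3<6: swap A[3],A[3]; lo=4,mid=4 → 0 -1 2 3 1 13 10 4 6 8 12 7
A[mid]=1<6: swap A[4],A[4]; lo=5,mid=5 → 0 -1 2 3 1 13 10 4 6 8 12 7
A[mid]=13>6: swap A[5],A[9]; hi=8 → 0 -1 2 3 1 8 10 4 6 13 12 7
A[mid]=8>6: swap A[5],A[8]; hi=7 → 0 -1 2 3 1 6 10 4 8 13 12 7
A[mid]=6=6: mid=6
A[mid]=10>6: swap A[6],A[7]; hi=6 → 0 -1 2 3 1 6 4 10 8 13 12 7
A[mid]=4<6: swap A[5],A[6]; lo=6,mid=7 → 0 -1 2 3 1 4 6 10 8 13 12 7
end: lo=6, hi=6; A = 0 -1 2 3 1 4 6 10 8 13 12 7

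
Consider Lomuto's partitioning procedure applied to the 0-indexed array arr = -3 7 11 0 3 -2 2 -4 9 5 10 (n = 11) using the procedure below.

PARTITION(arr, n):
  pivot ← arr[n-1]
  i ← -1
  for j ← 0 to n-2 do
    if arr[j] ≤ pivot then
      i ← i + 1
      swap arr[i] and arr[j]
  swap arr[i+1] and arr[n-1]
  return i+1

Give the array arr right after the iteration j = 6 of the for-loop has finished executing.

pivot = arr[10] = 10; i = -1
j=0: arr[0]=-3 ≤ 10 → i=0, swap arr[0],arr[0] (no change) → -3 7 11 0 3 -2 2 -4 9 5 10
j=1: arr[1]=7 ≤ 10 → i=1, swap arr[1],arr[1] (no change) → -3 7 11 0 3 -2 2 -4 9 5 10
j=2: arr[2]=11 > 10 → no swap
j=3: arr[3]=0 ≤ 10 → i=2, swap arr[2],arr[3] → -3 7 0 11 3 -2 2 -4 9 5 10
j=4: arr[4]=3 ≤ 10 → i=3, swap arr[3],arr[4] → -3 7 0 3 11 -2 2 -4 9 5 10
j=5: arr[5]=-2 ≤ 10 → i=4, swap arr[4],arr[5] → -3 7 0 3 -2 11 2 -4 9 5 10
j=6: arr[6]=2 ≤ 10 → i=5, swap arr[5],arr[6] → -3 7 0 3 -2 2 11 -4 9 5 10
(after j=6) arr = -3 7 0 3 -2 2 11 -4 9 5 10

-3 7 0 3 -2 2 11 -4 9 5 10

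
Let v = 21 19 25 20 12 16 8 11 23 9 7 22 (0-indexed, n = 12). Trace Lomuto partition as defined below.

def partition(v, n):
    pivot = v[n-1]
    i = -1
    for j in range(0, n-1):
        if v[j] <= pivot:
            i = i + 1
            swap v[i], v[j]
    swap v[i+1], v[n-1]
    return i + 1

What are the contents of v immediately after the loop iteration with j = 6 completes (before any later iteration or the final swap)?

21 19 20 12 16 8 25 11 23 9 7 22

pivot = v[11] = 22; i = -1
j=0: v[0]=21 ≤ 22 → i=0, swap v[0],v[0] (no change) → 21 19 25 20 12 16 8 11 23 9 7 22
j=1: v[1]=19 ≤ 22 → i=1, swap v[1],v[1] (no change) → 21 19 25 20 12 16 8 11 23 9 7 22
j=2: v[2]=25 > 22 → no swap
j=3: v[3]=20 ≤ 22 → i=2, swap v[2],v[3] → 21 19 20 25 12 16 8 11 23 9 7 22
j=4: v[4]=12 ≤ 22 → i=3, swap v[3],v[4] → 21 19 20 12 25 16 8 11 23 9 7 22
j=5: v[5]=16 ≤ 22 → i=4, swap v[4],v[5] → 21 19 20 12 16 25 8 11 23 9 7 22
j=6: v[6]=8 ≤ 22 → i=5, swap v[5],v[6] → 21 19 20 12 16 8 25 11 23 9 7 22
(after j=6) v = 21 19 20 12 16 8 25 11 23 9 7 22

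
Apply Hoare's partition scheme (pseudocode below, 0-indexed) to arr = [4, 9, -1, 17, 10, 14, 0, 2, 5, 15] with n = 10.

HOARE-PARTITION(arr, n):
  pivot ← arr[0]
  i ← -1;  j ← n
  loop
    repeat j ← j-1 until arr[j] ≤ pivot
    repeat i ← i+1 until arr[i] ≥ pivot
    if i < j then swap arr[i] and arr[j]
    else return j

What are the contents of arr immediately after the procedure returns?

[2, 0, -1, 17, 10, 14, 9, 4, 5, 15]

pivot=4
j stops at 7 (2), i stops at 0 (4); swap ⇒ [2, 9, -1, 17, 10, 14, 0, 4, 5, 15]
j stops at 6 (0), i stops at 1 (9); swap ⇒ [2, 0, -1, 17, 10, 14, 9, 4, 5, 15]
j stops at 2, i stops at 3; i≥j ⇒ return 2. arr=[2, 0, -1, 17, 10, 14, 9, 4, 5, 15]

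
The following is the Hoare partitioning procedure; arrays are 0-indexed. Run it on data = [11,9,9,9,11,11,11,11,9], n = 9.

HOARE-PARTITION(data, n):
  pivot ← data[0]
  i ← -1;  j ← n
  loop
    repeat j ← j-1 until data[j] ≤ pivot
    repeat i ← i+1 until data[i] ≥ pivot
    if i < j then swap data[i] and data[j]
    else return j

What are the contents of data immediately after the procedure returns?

[9,9,9,9,11,11,11,11,11]

pivot = data[0] = 11; i = -1, j = 9
j→8 (data[8]=9≤11), i→0 (data[0]=11≥11); i<j, swap → [9,9,9,9,11,11,11,11,11]
j→7 (data[7]=11≤11), i→4 (data[4]=11≥11); i<j, swap → [9,9,9,9,11,11,11,11,11]
j→6 (data[6]=11≤11), i→5 (data[5]=11≥11); i<j, swap → [9,9,9,9,11,11,11,11,11]
j→5, i→6; i≥j, return j=5. data = [9,9,9,9,11,11,11,11,11]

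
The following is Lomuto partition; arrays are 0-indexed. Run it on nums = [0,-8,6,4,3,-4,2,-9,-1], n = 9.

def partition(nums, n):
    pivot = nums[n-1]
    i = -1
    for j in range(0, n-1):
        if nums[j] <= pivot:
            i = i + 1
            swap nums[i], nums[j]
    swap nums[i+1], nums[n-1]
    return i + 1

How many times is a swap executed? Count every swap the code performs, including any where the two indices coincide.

4

pivot = nums[8] = -1; i = -1
j=0: nums[0]=0 > -1 → no swap
j=1: nums[1]=-8 ≤ -1 → i=0, swap nums[0],nums[1] → [-8,0,6,4,3,-4,2,-9,-1]
j=2: nums[2]=6 > -1 → no swap
j=3: nums[3]=4 > -1 → no swap
j=4: nums[4]=3 > -1 → no swap
j=5: nums[5]=-4 ≤ -1 → i=1, swap nums[1],nums[5] → [-8,-4,6,4,3,0,2,-9,-1]
j=6: nums[6]=2 > -1 → no swap
j=7: nums[7]=-9 ≤ -1 → i=2, swap nums[2],nums[7] → [-8,-4,-9,4,3,0,2,6,-1]
final swap nums[3],nums[8] → [-8,-4,-9,-1,3,0,2,6,4]; return 3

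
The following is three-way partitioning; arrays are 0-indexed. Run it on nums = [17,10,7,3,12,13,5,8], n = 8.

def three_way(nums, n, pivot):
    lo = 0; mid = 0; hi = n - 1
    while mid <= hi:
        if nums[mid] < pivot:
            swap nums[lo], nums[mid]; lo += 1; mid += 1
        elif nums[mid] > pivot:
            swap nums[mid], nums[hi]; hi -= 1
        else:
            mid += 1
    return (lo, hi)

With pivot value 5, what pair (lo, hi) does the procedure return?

pivot = 5; lo=0, mid=0, hi=7
nums[mid]=17>5: swap nums[0],nums[7]; hi=6 → [8,10,7,3,12,13,5,17]
nums[mid]=8>5: swap nums[0],nums[6]; hi=5 → [5,10,7,3,12,13,8,17]
nums[mid]=5=5: mid=1
nums[mid]=10>5: swap nums[1],nums[5]; hi=4 → [5,13,7,3,12,10,8,17]
nums[mid]=13>5: swap nums[1],nums[4]; hi=3 → [5,12,7,3,13,10,8,17]
nums[mid]=12>5: swap nums[1],nums[3]; hi=2 → [5,3,7,12,13,10,8,17]
nums[mid]=3<5: swap nums[0],nums[1]; lo=1,mid=2 → [3,5,7,12,13,10,8,17]
nums[mid]=7>5: swap nums[2],nums[2]; hi=1 → [3,5,7,12,13,10,8,17]
end: lo=1, hi=1; nums = [3,5,7,12,13,10,8,17]

(1, 1)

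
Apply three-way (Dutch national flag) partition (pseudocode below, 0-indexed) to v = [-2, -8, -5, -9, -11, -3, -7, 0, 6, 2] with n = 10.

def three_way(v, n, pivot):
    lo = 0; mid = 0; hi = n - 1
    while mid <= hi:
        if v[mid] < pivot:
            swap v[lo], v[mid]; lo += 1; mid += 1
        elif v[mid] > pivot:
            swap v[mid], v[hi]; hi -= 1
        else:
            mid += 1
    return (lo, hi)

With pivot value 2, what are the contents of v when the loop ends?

[-2, -8, -5, -9, -11, -3, -7, 0, 2, 6]

pivot = 2; lo=0, mid=0, hi=9
v[mid]=-2<2: swap v[0],v[0]; lo=1,mid=1 → [-2, -8, -5, -9, -11, -3, -7, 0, 6, 2]
v[mid]=-8<2: swap v[1],v[1]; lo=2,mid=2 → [-2, -8, -5, -9, -11, -3, -7, 0, 6, 2]
v[mid]=-5<2: swap v[2],v[2]; lo=3,mid=3 → [-2, -8, -5, -9, -11, -3, -7, 0, 6, 2]
v[mid]=-9<2: swap v[3],v[3]; lo=4,mid=4 → [-2, -8, -5, -9, -11, -3, -7, 0, 6, 2]
v[mid]=-11<2: swap v[4],v[4]; lo=5,mid=5 → [-2, -8, -5, -9, -11, -3, -7, 0, 6, 2]
v[mid]=-3<2: swap v[5],v[5]; lo=6,mid=6 → [-2, -8, -5, -9, -11, -3, -7, 0, 6, 2]
v[mid]=-7<2: swap v[6],v[6]; lo=7,mid=7 → [-2, -8, -5, -9, -11, -3, -7, 0, 6, 2]
v[mid]=0<2: swap v[7],v[7]; lo=8,mid=8 → [-2, -8, -5, -9, -11, -3, -7, 0, 6, 2]
v[mid]=6>2: swap v[8],v[9]; hi=8 → [-2, -8, -5, -9, -11, -3, -7, 0, 2, 6]
v[mid]=2=2: mid=9
end: lo=8, hi=8; v = [-2, -8, -5, -9, -11, -3, -7, 0, 2, 6]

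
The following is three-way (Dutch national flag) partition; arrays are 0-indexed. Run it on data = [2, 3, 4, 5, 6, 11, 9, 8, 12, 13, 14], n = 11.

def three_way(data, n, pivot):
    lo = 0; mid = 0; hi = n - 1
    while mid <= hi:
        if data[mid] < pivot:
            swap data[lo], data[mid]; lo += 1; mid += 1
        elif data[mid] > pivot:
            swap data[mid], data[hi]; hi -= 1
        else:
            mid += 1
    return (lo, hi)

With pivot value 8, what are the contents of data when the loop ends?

pivot = 8; lo=0, mid=0, hi=10
data[mid]=2<8: swap data[0],data[0]; lo=1,mid=1 → [2, 3, 4, 5, 6, 11, 9, 8, 12, 13, 14]
data[mid]=3<8: swap data[1],data[1]; lo=2,mid=2 → [2, 3, 4, 5, 6, 11, 9, 8, 12, 13, 14]
data[mid]=4<8: swap data[2],data[2]; lo=3,mid=3 → [2, 3, 4, 5, 6, 11, 9, 8, 12, 13, 14]
data[mid]=5<8: swap data[3],data[3]; lo=4,mid=4 → [2, 3, 4, 5, 6, 11, 9, 8, 12, 13, 14]
data[mid]=6<8: swap data[4],data[4]; lo=5,mid=5 → [2, 3, 4, 5, 6, 11, 9, 8, 12, 13, 14]
data[mid]=11>8: swap data[5],data[10]; hi=9 → [2, 3, 4, 5, 6, 14, 9, 8, 12, 13, 11]
data[mid]=14>8: swap data[5],data[9]; hi=8 → [2, 3, 4, 5, 6, 13, 9, 8, 12, 14, 11]
data[mid]=13>8: swap data[5],data[8]; hi=7 → [2, 3, 4, 5, 6, 12, 9, 8, 13, 14, 11]
data[mid]=12>8: swap data[5],data[7]; hi=6 → [2, 3, 4, 5, 6, 8, 9, 12, 13, 14, 11]
data[mid]=8=8: mid=6
data[mid]=9>8: swap data[6],data[6]; hi=5 → [2, 3, 4, 5, 6, 8, 9, 12, 13, 14, 11]
end: lo=5, hi=5; data = [2, 3, 4, 5, 6, 8, 9, 12, 13, 14, 11]

[2, 3, 4, 5, 6, 8, 9, 12, 13, 14, 11]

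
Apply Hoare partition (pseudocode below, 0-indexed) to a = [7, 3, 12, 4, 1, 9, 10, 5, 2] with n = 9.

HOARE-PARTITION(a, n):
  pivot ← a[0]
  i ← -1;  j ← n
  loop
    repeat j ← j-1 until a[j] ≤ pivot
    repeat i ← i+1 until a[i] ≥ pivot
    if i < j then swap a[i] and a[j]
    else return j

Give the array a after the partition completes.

[2, 3, 5, 4, 1, 9, 10, 12, 7]

pivot=7
j stops at 8 (2), i stops at 0 (7); swap ⇒ [2, 3, 12, 4, 1, 9, 10, 5, 7]
j stops at 7 (5), i stops at 2 (12); swap ⇒ [2, 3, 5, 4, 1, 9, 10, 12, 7]
j stops at 4, i stops at 5; i≥j ⇒ return 4. a=[2, 3, 5, 4, 1, 9, 10, 12, 7]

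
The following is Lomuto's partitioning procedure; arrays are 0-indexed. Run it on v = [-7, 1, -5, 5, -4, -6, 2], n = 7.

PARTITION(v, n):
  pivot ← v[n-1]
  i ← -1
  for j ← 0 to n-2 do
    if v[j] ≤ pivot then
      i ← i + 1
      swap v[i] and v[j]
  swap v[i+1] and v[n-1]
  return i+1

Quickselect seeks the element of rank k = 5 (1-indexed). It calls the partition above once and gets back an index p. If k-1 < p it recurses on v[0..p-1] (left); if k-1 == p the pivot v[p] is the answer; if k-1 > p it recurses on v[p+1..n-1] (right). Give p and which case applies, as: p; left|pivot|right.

5; left

pivot=2, i=-1
j=0: -7≤2, i=0, swap(0,0) ⇒ [-7, 1, -5, 5, -4, -6, 2]
j=1: 1≤2, i=1, swap(1,1) ⇒ [-7, 1, -5, 5, -4, -6, 2]
j=2: -5≤2, i=2, swap(2,2) ⇒ [-7, 1, -5, 5, -4, -6, 2]
j=3: 5>2, skip
j=4: -4≤2, i=3, swap(3,4) ⇒ [-7, 1, -5, -4, 5, -6, 2]
j=5: -6≤2, i=4, swap(4,5) ⇒ [-7, 1, -5, -4, -6, 5, 2]
swap(5,6) ⇒ [-7, 1, -5, -4, -6, 2, 5]; return 5
p = 5; k-1 = 4 < 5 ⇒ left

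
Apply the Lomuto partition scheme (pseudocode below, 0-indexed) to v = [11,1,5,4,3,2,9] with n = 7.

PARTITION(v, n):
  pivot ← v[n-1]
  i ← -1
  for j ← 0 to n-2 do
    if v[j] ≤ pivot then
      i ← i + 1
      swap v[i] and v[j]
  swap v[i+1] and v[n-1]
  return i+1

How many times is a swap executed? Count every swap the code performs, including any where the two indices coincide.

pivot=9, i=-1
j=0: 11>9, skip
j=1: 1≤9, i=0, swap(0,1) ⇒ [1,11,5,4,3,2,9]
j=2: 5≤9, i=1, swap(1,2) ⇒ [1,5,11,4,3,2,9]
j=3: 4≤9, i=2, swap(2,3) ⇒ [1,5,4,11,3,2,9]
j=4: 3≤9, i=3, swap(3,4) ⇒ [1,5,4,3,11,2,9]
j=5: 2≤9, i=4, swap(4,5) ⇒ [1,5,4,3,2,11,9]
swap(5,6) ⇒ [1,5,4,3,2,9,11]; return 5

6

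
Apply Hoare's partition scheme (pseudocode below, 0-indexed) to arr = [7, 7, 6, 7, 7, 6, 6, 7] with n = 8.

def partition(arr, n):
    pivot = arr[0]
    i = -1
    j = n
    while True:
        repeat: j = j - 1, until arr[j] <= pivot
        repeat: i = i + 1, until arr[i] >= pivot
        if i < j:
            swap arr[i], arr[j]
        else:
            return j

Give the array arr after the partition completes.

[7, 6, 6, 6, 7, 7, 7, 7]

pivot=7
j stops at 7 (7), i stops at 0 (7); swap ⇒ [7, 7, 6, 7, 7, 6, 6, 7]
j stops at 6 (6), i stops at 1 (7); swap ⇒ [7, 6, 6, 7, 7, 6, 7, 7]
j stops at 5 (6), i stops at 3 (7); swap ⇒ [7, 6, 6, 6, 7, 7, 7, 7]
j stops at 4, i stops at 4; i≥j ⇒ return 4. arr=[7, 6, 6, 6, 7, 7, 7, 7]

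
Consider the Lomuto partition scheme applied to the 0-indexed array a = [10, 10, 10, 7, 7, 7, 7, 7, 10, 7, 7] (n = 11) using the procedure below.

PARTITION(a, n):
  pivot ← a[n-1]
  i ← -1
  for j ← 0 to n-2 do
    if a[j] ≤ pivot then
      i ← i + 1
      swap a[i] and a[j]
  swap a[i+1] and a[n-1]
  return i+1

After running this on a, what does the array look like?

[7, 7, 7, 7, 7, 7, 7, 10, 10, 10, 10]

pivot = a[10] = 7; i = -1
j=0: a[0]=10 > 7 → no swap
j=1: a[1]=10 > 7 → no swap
j=2: a[2]=10 > 7 → no swap
j=3: a[3]=7 ≤ 7 → i=0, swap a[0],a[3] → [7, 10, 10, 10, 7, 7, 7, 7, 10, 7, 7]
j=4: a[4]=7 ≤ 7 → i=1, swap a[1],a[4] → [7, 7, 10, 10, 10, 7, 7, 7, 10, 7, 7]
j=5: a[5]=7 ≤ 7 → i=2, swap a[2],a[5] → [7, 7, 7, 10, 10, 10, 7, 7, 10, 7, 7]
j=6: a[6]=7 ≤ 7 → i=3, swap a[3],a[6] → [7, 7, 7, 7, 10, 10, 10, 7, 10, 7, 7]
j=7: a[7]=7 ≤ 7 → i=4, swap a[4],a[7] → [7, 7, 7, 7, 7, 10, 10, 10, 10, 7, 7]
j=8: a[8]=10 > 7 → no swap
j=9: a[9]=7 ≤ 7 → i=5, swap a[5],a[9] → [7, 7, 7, 7, 7, 7, 10, 10, 10, 10, 7]
final swap a[6],a[10] → [7, 7, 7, 7, 7, 7, 7, 10, 10, 10, 10]; return 6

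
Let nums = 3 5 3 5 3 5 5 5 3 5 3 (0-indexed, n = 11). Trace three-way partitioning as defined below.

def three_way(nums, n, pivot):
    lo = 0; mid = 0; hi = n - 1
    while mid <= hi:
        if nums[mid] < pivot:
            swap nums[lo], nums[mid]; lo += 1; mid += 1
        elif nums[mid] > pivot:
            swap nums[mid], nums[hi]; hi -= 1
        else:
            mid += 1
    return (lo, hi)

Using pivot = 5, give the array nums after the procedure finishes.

3 3 3 3 3 5 5 5 5 5 5

pivot = 5; lo=0, mid=0, hi=10
nums[mid]=3<5: swap nums[0],nums[0]; lo=1,mid=1 → 3 5 3 5 3 5 5 5 3 5 3
nums[mid]=5=5: mid=2
nums[mid]=3<5: swap nums[1],nums[2]; lo=2,mid=3 → 3 3 5 5 3 5 5 5 3 5 3
nums[mid]=5=5: mid=4
nums[mid]=3<5: swap nums[2],nums[4]; lo=3,mid=5 → 3 3 3 5 5 5 5 5 3 5 3
nums[mid]=5=5: mid=6
nums[mid]=5=5: mid=7
nums[mid]=5=5: mid=8
nums[mid]=3<5: swap nums[3],nums[8]; lo=4,mid=9 → 3 3 3 3 5 5 5 5 5 5 3
nums[mid]=5=5: mid=10
nums[mid]=3<5: swap nums[4],nums[10]; lo=5,mid=11 → 3 3 3 3 3 5 5 5 5 5 5
end: lo=5, hi=10; nums = 3 3 3 3 3 5 5 5 5 5 5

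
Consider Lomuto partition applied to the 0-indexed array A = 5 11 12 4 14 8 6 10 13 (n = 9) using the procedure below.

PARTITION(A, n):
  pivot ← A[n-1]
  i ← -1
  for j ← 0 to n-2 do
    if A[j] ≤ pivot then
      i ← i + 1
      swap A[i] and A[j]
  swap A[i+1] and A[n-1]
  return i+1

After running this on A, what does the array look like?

5 11 12 4 8 6 10 13 14

pivot = A[8] = 13; i = -1
j=0: A[0]=5 ≤ 13 → i=0, swap A[0],A[0] (no change) → 5 11 12 4 14 8 6 10 13
j=1: A[1]=11 ≤ 13 → i=1, swap A[1],A[1] (no change) → 5 11 12 4 14 8 6 10 13
j=2: A[2]=12 ≤ 13 → i=2, swap A[2],A[2] (no change) → 5 11 12 4 14 8 6 10 13
j=3: A[3]=4 ≤ 13 → i=3, swap A[3],A[3] (no change) → 5 11 12 4 14 8 6 10 13
j=4: A[4]=14 > 13 → no swap
j=5: A[5]=8 ≤ 13 → i=4, swap A[4],A[5] → 5 11 12 4 8 14 6 10 13
j=6: A[6]=6 ≤ 13 → i=5, swap A[5],A[6] → 5 11 12 4 8 6 14 10 13
j=7: A[7]=10 ≤ 13 → i=6, swap A[6],A[7] → 5 11 12 4 8 6 10 14 13
final swap A[7],A[8] → 5 11 12 4 8 6 10 13 14; return 7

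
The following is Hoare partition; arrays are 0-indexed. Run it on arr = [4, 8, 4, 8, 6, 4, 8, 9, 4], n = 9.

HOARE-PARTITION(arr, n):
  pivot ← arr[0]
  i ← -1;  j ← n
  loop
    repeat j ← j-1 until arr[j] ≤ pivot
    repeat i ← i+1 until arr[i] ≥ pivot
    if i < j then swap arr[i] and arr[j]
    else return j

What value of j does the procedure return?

pivot = arr[0] = 4; i = -1, j = 9
j→8 (arr[8]=4≤4), i→0 (arr[0]=4≥4); i<j, swap → [4, 8, 4, 8, 6, 4, 8, 9, 4]
j→5 (arr[5]=4≤4), i→1 (arr[1]=8≥4); i<j, swap → [4, 4, 4, 8, 6, 8, 8, 9, 4]
j→2, i→2; i≥j, return j=2. arr = [4, 4, 4, 8, 6, 8, 8, 9, 4]

2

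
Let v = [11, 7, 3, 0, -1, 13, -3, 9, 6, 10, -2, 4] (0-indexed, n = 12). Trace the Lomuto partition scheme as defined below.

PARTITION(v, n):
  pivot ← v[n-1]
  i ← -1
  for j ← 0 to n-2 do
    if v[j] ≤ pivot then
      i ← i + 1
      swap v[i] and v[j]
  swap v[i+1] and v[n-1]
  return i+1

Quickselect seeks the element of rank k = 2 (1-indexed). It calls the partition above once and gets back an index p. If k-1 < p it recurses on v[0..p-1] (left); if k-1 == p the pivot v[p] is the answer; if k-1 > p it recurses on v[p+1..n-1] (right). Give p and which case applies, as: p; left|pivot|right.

5; left

pivot=4, i=-1
j=0: 11>4, skip
j=1: 7>4, skip
j=2: 3≤4, i=0, swap(0,2) ⇒ [3, 7, 11, 0, -1, 13, -3, 9, 6, 10, -2, 4]
j=3: 0≤4, i=1, swap(1,3) ⇒ [3, 0, 11, 7, -1, 13, -3, 9, 6, 10, -2, 4]
j=4: -1≤4, i=2, swap(2,4) ⇒ [3, 0, -1, 7, 11, 13, -3, 9, 6, 10, -2, 4]
j=5: 13>4, skip
j=6: -3≤4, i=3, swap(3,6) ⇒ [3, 0, -1, -3, 11, 13, 7, 9, 6, 10, -2, 4]
j=7: 9>4, skip
j=8: 6>4, skip
j=9: 10>4, skip
j=10: -2≤4, i=4, swap(4,10) ⇒ [3, 0, -1, -3, -2, 13, 7, 9, 6, 10, 11, 4]
swap(5,11) ⇒ [3, 0, -1, -3, -2, 4, 7, 9, 6, 10, 11, 13]; return 5
p = 5; k-1 = 1 < 5 ⇒ left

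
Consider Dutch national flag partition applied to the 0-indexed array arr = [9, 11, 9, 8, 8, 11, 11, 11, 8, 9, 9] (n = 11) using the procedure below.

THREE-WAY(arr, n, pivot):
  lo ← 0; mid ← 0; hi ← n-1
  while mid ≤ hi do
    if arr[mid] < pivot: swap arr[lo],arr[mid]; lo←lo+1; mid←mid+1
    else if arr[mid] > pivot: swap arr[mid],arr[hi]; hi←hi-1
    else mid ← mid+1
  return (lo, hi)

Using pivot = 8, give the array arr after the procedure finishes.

[8, 8, 8, 9, 11, 11, 11, 11, 9, 9, 9]

pivot = 8; lo=0, mid=0, hi=10
arr[mid]=9>8: swap arr[0],arr[10]; hi=9 → [9, 11, 9, 8, 8, 11, 11, 11, 8, 9, 9]
arr[mid]=9>8: swap arr[0],arr[9]; hi=8 → [9, 11, 9, 8, 8, 11, 11, 11, 8, 9, 9]
arr[mid]=9>8: swap arr[0],arr[8]; hi=7 → [8, 11, 9, 8, 8, 11, 11, 11, 9, 9, 9]
arr[mid]=8=8: mid=1
arr[mid]=11>8: swap arr[1],arr[7]; hi=6 → [8, 11, 9, 8, 8, 11, 11, 11, 9, 9, 9]
arr[mid]=11>8: swap arr[1],arr[6]; hi=5 → [8, 11, 9, 8, 8, 11, 11, 11, 9, 9, 9]
arr[mid]=11>8: swap arr[1],arr[5]; hi=4 → [8, 11, 9, 8, 8, 11, 11, 11, 9, 9, 9]
arr[mid]=11>8: swap arr[1],arr[4]; hi=3 → [8, 8, 9, 8, 11, 11, 11, 11, 9, 9, 9]
arr[mid]=8=8: mid=2
arr[mid]=9>8: swap arr[2],arr[3]; hi=2 → [8, 8, 8, 9, 11, 11, 11, 11, 9, 9, 9]
arr[mid]=8=8: mid=3
end: lo=0, hi=2; arr = [8, 8, 8, 9, 11, 11, 11, 11, 9, 9, 9]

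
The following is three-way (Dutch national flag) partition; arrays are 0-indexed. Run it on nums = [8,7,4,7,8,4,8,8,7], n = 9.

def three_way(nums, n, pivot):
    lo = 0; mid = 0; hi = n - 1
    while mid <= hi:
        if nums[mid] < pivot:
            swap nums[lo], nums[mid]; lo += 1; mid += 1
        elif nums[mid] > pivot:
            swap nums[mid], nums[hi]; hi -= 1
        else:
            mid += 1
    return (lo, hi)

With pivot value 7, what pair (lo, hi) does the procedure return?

lo=0 mid=0 hi=8
8>7: swap(0,8), hi=7 ⇒ [7,7,4,7,8,4,8,8,8]
7=7: mid=1
7=7: mid=2
4<7: swap(0,2), lo=1 mid=3 ⇒ [4,7,7,7,8,4,8,8,8]
7=7: mid=4
8>7: swap(4,7), hi=6 ⇒ [4,7,7,7,8,4,8,8,8]
8>7: swap(4,6), hi=5 ⇒ [4,7,7,7,8,4,8,8,8]
8>7: swap(4,5), hi=4 ⇒ [4,7,7,7,4,8,8,8,8]
4<7: swap(1,4), lo=2 mid=5 ⇒ [4,4,7,7,7,8,8,8,8]
done. lo=2 hi=4; nums=[4,4,7,7,7,8,8,8,8]

(2, 4)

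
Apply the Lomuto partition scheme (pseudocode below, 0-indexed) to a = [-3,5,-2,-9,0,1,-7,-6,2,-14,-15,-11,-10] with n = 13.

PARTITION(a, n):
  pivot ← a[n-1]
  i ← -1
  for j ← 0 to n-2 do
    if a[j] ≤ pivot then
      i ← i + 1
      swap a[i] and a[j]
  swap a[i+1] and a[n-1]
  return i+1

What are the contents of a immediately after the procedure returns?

[-14,-15,-11,-10,0,1,-7,-6,2,-3,5,-2,-9]

pivot = a[12] = -10; i = -1
j=0: a[0]=-3 > -10 → no swap
j=1: a[1]=5 > -10 → no swap
j=2: a[2]=-2 > -10 → no swap
j=3: a[3]=-9 > -10 → no swap
j=4: a[4]=0 > -10 → no swap
j=5: a[5]=1 > -10 → no swap
j=6: a[6]=-7 > -10 → no swap
j=7: a[7]=-6 > -10 → no swap
j=8: a[8]=2 > -10 → no swap
j=9: a[9]=-14 ≤ -10 → i=0, swap a[0],a[9] → [-14,5,-2,-9,0,1,-7,-6,2,-3,-15,-11,-10]
j=10: a[10]=-15 ≤ -10 → i=1, swap a[1],a[10] → [-14,-15,-2,-9,0,1,-7,-6,2,-3,5,-11,-10]
j=11: a[11]=-11 ≤ -10 → i=2, swap a[2],a[11] → [-14,-15,-11,-9,0,1,-7,-6,2,-3,5,-2,-10]
final swap a[3],a[12] → [-14,-15,-11,-10,0,1,-7,-6,2,-3,5,-2,-9]; return 3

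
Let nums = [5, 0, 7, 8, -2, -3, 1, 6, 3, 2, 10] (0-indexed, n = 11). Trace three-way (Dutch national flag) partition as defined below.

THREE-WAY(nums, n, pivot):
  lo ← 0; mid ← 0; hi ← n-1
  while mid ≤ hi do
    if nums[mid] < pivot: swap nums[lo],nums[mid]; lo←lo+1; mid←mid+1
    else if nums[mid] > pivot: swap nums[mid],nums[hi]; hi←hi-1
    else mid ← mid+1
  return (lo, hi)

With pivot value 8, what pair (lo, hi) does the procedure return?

pivot = 8; lo=0, mid=0, hi=10
nums[mid]=5<8: swap nums[0],nums[0]; lo=1,mid=1 → [5, 0, 7, 8, -2, -3, 1, 6, 3, 2, 10]
nums[mid]=0<8: swap nums[1],nums[1]; lo=2,mid=2 → [5, 0, 7, 8, -2, -3, 1, 6, 3, 2, 10]
nums[mid]=7<8: swap nums[2],nums[2]; lo=3,mid=3 → [5, 0, 7, 8, -2, -3, 1, 6, 3, 2, 10]
nums[mid]=8=8: mid=4
nums[mid]=-2<8: swap nums[3],nums[4]; lo=4,mid=5 → [5, 0, 7, -2, 8, -3, 1, 6, 3, 2, 10]
nums[mid]=-3<8: swap nums[4],nums[5]; lo=5,mid=6 → [5, 0, 7, -2, -3, 8, 1, 6, 3, 2, 10]
nums[mid]=1<8: swap nums[5],nums[6]; lo=6,mid=7 → [5, 0, 7, -2, -3, 1, 8, 6, 3, 2, 10]
nums[mid]=6<8: swap nums[6],nums[7]; lo=7,mid=8 → [5, 0, 7, -2, -3, 1, 6, 8, 3, 2, 10]
nums[mid]=3<8: swap nums[7],nums[8]; lo=8,mid=9 → [5, 0, 7, -2, -3, 1, 6, 3, 8, 2, 10]
nums[mid]=2<8: swap nums[8],nums[9]; lo=9,mid=10 → [5, 0, 7, -2, -3, 1, 6, 3, 2, 8, 10]
nums[mid]=10>8: swap nums[10],nums[10]; hi=9 → [5, 0, 7, -2, -3, 1, 6, 3, 2, 8, 10]
end: lo=9, hi=9; nums = [5, 0, 7, -2, -3, 1, 6, 3, 2, 8, 10]

(9, 9)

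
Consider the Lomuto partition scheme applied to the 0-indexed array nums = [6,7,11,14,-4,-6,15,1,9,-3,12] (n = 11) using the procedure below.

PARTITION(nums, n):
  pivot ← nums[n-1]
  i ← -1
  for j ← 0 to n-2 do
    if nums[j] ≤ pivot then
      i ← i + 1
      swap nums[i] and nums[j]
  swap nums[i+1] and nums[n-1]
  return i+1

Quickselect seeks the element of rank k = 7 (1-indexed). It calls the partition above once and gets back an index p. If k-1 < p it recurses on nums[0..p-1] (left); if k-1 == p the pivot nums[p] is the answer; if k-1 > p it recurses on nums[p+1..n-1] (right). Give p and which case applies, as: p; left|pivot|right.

pivot = nums[10] = 12; i = -1
j=0: nums[0]=6 ≤ 12 → i=0, swap nums[0],nums[0] (no change) → [6,7,11,14,-4,-6,15,1,9,-3,12]
j=1: nums[1]=7 ≤ 12 → i=1, swap nums[1],nums[1] (no change) → [6,7,11,14,-4,-6,15,1,9,-3,12]
j=2: nums[2]=11 ≤ 12 → i=2, swap nums[2],nums[2] (no change) → [6,7,11,14,-4,-6,15,1,9,-3,12]
j=3: nums[3]=14 > 12 → no swap
j=4: nums[4]=-4 ≤ 12 → i=3, swap nums[3],nums[4] → [6,7,11,-4,14,-6,15,1,9,-3,12]
j=5: nums[5]=-6 ≤ 12 → i=4, swap nums[4],nums[5] → [6,7,11,-4,-6,14,15,1,9,-3,12]
j=6: nums[6]=15 > 12 → no swap
j=7: nums[7]=1 ≤ 12 → i=5, swap nums[5],nums[7] → [6,7,11,-4,-6,1,15,14,9,-3,12]
j=8: nums[8]=9 ≤ 12 → i=6, swap nums[6],nums[8] → [6,7,11,-4,-6,1,9,14,15,-3,12]
j=9: nums[9]=-3 ≤ 12 → i=7, swap nums[7],nums[9] → [6,7,11,-4,-6,1,9,-3,15,14,12]
final swap nums[8],nums[10] → [6,7,11,-4,-6,1,9,-3,12,14,15]; return 8
p = 8; k-1 = 6 < 8 ⇒ left

8; left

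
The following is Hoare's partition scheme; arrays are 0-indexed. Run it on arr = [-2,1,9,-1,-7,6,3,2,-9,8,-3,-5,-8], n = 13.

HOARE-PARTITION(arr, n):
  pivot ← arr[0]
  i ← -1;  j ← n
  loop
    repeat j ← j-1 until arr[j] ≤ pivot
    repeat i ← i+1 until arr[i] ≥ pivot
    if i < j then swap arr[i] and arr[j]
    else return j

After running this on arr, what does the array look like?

[-8,-5,-3,-9,-7,6,3,2,-1,8,9,1,-2]

pivot=-2
j stops at 12 (-8), i stops at 0 (-2); swap ⇒ [-8,1,9,-1,-7,6,3,2,-9,8,-3,-5,-2]
j stops at 11 (-5), i stops at 1 (1); swap ⇒ [-8,-5,9,-1,-7,6,3,2,-9,8,-3,1,-2]
j stops at 10 (-3), i stops at 2 (9); swap ⇒ [-8,-5,-3,-1,-7,6,3,2,-9,8,9,1,-2]
j stops at 8 (-9), i stops at 3 (-1); swap ⇒ [-8,-5,-3,-9,-7,6,3,2,-1,8,9,1,-2]
j stops at 4, i stops at 5; i≥j ⇒ return 4. arr=[-8,-5,-3,-9,-7,6,3,2,-1,8,9,1,-2]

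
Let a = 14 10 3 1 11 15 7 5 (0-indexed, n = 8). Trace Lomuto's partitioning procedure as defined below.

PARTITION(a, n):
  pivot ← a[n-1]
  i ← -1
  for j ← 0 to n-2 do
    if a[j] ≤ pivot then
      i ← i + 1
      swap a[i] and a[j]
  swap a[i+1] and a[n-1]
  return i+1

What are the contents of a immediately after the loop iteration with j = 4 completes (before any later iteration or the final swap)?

pivot=5, i=-1
j=0: 14>5, skip
j=1: 10>5, skip
j=2: 3≤5, i=0, swap(0,2) ⇒ 3 10 14 1 11 15 7 5
j=3: 1≤5, i=1, swap(1,3) ⇒ 3 1 14 10 11 15 7 5
j=4: 11>5, skip
(after j=4) a = 3 1 14 10 11 15 7 5

3 1 14 10 11 15 7 5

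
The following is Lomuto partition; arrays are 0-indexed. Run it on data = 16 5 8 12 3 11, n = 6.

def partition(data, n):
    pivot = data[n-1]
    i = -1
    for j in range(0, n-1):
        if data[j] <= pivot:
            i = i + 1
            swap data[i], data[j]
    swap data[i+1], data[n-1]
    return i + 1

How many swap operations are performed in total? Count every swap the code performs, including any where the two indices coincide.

pivot = data[5] = 11; i = -1
j=0: data[0]=16 > 11 → no swap
j=1: data[1]=5 ≤ 11 → i=0, swap data[0],data[1] → 5 16 8 12 3 11
j=2: data[2]=8 ≤ 11 → i=1, swap data[1],data[2] → 5 8 16 12 3 11
j=3: data[3]=12 > 11 → no swap
j=4: data[4]=3 ≤ 11 → i=2, swap data[2],data[4] → 5 8 3 12 16 11
final swap data[3],data[5] → 5 8 3 11 16 12; return 3

4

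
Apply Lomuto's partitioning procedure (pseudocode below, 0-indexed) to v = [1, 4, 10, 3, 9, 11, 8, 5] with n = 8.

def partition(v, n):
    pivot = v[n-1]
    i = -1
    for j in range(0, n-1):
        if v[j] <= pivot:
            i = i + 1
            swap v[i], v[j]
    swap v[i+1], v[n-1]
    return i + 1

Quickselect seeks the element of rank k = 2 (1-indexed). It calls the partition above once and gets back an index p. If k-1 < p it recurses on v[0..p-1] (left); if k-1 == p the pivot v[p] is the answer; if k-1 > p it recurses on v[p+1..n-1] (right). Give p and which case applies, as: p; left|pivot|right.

3; left

pivot = v[7] = 5; i = -1
j=0: v[0]=1 ≤ 5 → i=0, swap v[0],v[0] (no change) → [1, 4, 10, 3, 9, 11, 8, 5]
j=1: v[1]=4 ≤ 5 → i=1, swap v[1],v[1] (no change) → [1, 4, 10, 3, 9, 11, 8, 5]
j=2: v[2]=10 > 5 → no swap
j=3: v[3]=3 ≤ 5 → i=2, swap v[2],v[3] → [1, 4, 3, 10, 9, 11, 8, 5]
j=4: v[4]=9 > 5 → no swap
j=5: v[5]=11 > 5 → no swap
j=6: v[6]=8 > 5 → no swap
final swap v[3],v[7] → [1, 4, 3, 5, 9, 11, 8, 10]; return 3
p = 3; k-1 = 1 < 3 ⇒ left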